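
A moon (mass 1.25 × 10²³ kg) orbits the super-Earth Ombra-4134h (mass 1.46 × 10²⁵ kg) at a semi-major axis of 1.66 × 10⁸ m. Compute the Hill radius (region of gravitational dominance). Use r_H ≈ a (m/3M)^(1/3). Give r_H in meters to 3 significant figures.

2.35 × 10⁷ m

r_H ≈ a (m/3M)^(1/3)
    = (1.66 × 10⁸) × (1.25 × 10²³ / (3 × 1.46 × 10²⁵))^(1/3)
    = 2.35 × 10⁷ m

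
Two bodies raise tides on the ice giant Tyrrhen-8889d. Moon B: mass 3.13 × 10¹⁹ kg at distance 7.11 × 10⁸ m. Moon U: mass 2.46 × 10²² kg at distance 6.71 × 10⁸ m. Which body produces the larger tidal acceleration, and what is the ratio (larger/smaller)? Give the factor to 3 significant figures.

Moon U, by a factor of ≈ 935

Tidal acceleration ∝ M/d³, so compare M/d³ for each.
Moon B: (3.13 × 10¹⁹) / (7.11 × 10⁸)³ = 8.708 × 10⁻⁸
Moon U: (2.46 × 10²²) / (6.71 × 10⁸)³ = 8.143 × 10⁻⁵
Ratio (larger/smaller) = 935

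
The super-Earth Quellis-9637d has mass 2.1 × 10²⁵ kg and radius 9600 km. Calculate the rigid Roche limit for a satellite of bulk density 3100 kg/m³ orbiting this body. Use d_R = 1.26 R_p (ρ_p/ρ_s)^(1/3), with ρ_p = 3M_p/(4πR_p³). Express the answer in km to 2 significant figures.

15000 km

ρ_p = 3M_p/(4πR_p³) = 3 × (2.1 × 10²⁵) / (4π × (9.6 × 10⁶ m)³) = 5700 kg/m³
d_R = 1.26 × 9600 km × (5700/3100)^(1/3)
    = 15000 km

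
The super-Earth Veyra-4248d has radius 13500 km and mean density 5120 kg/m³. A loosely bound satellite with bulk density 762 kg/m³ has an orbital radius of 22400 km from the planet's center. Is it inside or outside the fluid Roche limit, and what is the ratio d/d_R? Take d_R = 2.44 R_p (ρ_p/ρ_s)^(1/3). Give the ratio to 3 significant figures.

inside; d/d_R ≈ 0.360

d_R = 2.44 × (13500 km) × (5120/762)^(1/3) = 62160 km
d/d_R = (22400) / (62160) = 0.360
Since d/d_R < 1, the body is inside the Roche limit.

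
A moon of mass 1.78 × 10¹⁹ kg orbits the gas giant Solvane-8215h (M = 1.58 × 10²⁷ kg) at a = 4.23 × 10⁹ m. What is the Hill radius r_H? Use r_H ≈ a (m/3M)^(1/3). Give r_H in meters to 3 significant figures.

r_H ≈ a (m/3M)^(1/3)
    = (4.23 × 10⁹) × (1.78 × 10¹⁹ / (3 × 1.58 × 10²⁷))^(1/3)
    = 6.57 × 10⁶ m

6.57 × 10⁶ m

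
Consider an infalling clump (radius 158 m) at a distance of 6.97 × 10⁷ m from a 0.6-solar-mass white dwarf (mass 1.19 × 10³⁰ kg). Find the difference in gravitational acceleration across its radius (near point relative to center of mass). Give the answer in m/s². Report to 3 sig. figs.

Δa = 2GMr/d³
   = 2 × (6.674 × 10⁻¹¹) × (1.19 × 10³⁰) × (158) / (6.97 × 10⁷)³
   = 7.41 × 10⁻² m/s²

7.41 × 10⁻² m/s²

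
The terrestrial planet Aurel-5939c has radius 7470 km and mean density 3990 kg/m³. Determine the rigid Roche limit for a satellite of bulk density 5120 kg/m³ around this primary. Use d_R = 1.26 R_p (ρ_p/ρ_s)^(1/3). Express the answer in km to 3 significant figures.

d_R = 1.26 × 7470 km × (3990/5120)^(1/3)
    = 8660 km

8660 km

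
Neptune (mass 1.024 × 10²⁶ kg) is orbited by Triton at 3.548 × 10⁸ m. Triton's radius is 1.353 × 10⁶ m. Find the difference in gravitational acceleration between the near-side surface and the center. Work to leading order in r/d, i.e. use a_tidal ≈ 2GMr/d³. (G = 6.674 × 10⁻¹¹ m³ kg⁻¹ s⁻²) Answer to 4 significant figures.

a_tidal = 2GMr/d³
        = 2 × (6.674 × 10⁻¹¹) × (1.024 × 10²⁶) × (1.353 × 10⁶) / (3.548 × 10⁸)³
        = 4.141 × 10⁻⁴ m/s²

4.141 × 10⁻⁴ m/s²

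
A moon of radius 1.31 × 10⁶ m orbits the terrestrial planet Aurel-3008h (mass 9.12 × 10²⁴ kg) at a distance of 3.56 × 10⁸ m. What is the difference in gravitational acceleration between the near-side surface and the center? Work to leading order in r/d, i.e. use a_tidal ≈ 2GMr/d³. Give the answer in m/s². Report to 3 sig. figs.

The tidal stretch is the gradient of GM/d² times the body's extent r, hence the 1/d³ dependence.
Δa = 2GMr/d³
   = 2 × (6.674 × 10⁻¹¹) × (9.12 × 10²⁴) × (1.31 × 10⁶) / (3.56 × 10⁸)³
   = 3.53 × 10⁻⁵ m/s²

3.53 × 10⁻⁵ m/s²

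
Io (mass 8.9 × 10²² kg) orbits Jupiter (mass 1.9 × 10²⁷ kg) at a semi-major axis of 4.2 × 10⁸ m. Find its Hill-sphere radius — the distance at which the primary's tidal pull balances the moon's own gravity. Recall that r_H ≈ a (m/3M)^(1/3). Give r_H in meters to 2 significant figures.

r_H ≈ a (m/3M)^(1/3)
    = (4.2 × 10⁸) × (8.9 × 10²² / (3 × 1.9 × 10²⁷))^(1/3)
    = 1.0 × 10⁷ m

1.0 × 10⁷ m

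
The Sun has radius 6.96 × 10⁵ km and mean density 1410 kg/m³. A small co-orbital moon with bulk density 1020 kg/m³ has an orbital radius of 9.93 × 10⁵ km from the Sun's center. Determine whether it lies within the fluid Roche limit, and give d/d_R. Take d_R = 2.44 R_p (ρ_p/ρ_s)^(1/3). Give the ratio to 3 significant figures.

inside; d/d_R ≈ 0.525

d_R = 2.44 × (6.96 × 10⁵ km) × (1410/1020)^(1/3) = 1.892 × 10⁶ km
d/d_R = (9.93 × 10⁵) / (1.892 × 10⁶) = 0.525
Since d/d_R < 1, the body is inside the Roche limit.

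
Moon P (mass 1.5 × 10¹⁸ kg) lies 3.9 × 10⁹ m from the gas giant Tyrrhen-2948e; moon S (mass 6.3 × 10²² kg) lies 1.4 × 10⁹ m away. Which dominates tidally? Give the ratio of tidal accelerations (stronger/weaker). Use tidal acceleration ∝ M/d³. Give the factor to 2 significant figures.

Tidal acceleration ∝ M/d³, so compare M/d³ for each.
Moon P: (1.5 × 10¹⁸) / (3.9 × 10⁹)³ = 2.529 × 10⁻¹¹
Moon S: (6.3 × 10²²) / (1.4 × 10⁹)³ = 2.296 × 10⁻⁵
Ratio (larger/smaller) = 9.1 × 10⁵

Moon S, by a factor of ≈ 9.1 × 10⁵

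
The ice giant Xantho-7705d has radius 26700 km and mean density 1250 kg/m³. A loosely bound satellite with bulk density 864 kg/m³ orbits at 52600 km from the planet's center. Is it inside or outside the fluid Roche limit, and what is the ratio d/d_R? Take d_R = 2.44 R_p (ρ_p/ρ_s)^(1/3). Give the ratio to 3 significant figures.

d_R = 2.44 × (26700 km) × (1250/864)^(1/3) = 73680 km
d/d_R = (52600) / (73680) = 0.714
Since d/d_R < 1, the body is inside the Roche limit.

inside; d/d_R ≈ 0.714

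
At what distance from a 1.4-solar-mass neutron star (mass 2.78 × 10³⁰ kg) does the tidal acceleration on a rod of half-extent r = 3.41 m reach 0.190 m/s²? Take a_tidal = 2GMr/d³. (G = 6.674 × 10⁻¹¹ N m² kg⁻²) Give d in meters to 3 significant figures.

1.88 × 10⁷ m

2GMr/d³ = a_tidal  ⇒  d = (2GMr / a_tidal)^(1/3)
d = (2 × 6.674×10⁻¹¹ × (2.78 × 10³⁰) × (3.41) / (0.190))^(1/3)
  = 1.88 × 10⁷ m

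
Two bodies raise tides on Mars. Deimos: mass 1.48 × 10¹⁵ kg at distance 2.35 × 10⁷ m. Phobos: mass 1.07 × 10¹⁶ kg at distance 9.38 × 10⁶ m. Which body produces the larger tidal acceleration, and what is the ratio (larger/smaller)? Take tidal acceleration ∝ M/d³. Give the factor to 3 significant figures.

Tidal stretch scales as M/d³; compute that for each body.
Deimos: (1.48 × 10¹⁵) / (2.35 × 10⁷)³ = 1.140 × 10⁻⁷
Phobos: (1.07 × 10¹⁶) / (9.38 × 10⁶)³ = 1.297 × 10⁻⁵
Ratio (larger/smaller) = 114

Phobos, by a factor of ≈ 114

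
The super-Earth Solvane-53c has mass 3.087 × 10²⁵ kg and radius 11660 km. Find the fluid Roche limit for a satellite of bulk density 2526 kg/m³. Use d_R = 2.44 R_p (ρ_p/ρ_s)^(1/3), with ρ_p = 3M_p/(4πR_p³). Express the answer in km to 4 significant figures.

34870 km

ρ_p = 3M_p/(4πR_p³) = 3 × (3.087 × 10²⁵) / (4π × (1.166 × 10⁷ m)³) = 4649 kg/m³
d_R = 2.44 × 11660 km × (4649/2526)^(1/3)
    = 34870 km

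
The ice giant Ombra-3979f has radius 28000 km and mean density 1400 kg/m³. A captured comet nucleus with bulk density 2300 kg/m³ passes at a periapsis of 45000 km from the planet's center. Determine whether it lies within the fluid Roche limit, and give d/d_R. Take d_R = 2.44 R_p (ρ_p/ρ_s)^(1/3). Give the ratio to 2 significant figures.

inside; d/d_R ≈ 0.78

d_R = 2.44 × (28000 km) × (1400/2300)^(1/3) = 57900 km
d/d_R = (45000) / (57900) = 0.78
Since d/d_R < 1, the body is inside the Roche limit.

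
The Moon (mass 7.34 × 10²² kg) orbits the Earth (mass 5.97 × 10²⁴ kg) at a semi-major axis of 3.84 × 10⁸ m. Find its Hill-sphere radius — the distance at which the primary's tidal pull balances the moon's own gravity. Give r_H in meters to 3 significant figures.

r_H ≈ a (m/3M)^(1/3)
    = (3.84 × 10⁸) × (7.34 × 10²² / (3 × 5.97 × 10²⁴))^(1/3)
    = 6.15 × 10⁷ m

6.15 × 10⁷ m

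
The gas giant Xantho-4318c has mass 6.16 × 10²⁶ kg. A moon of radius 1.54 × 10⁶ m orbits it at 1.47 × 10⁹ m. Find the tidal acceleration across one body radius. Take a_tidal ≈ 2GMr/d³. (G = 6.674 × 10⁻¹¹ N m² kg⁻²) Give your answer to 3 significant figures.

3.99 × 10⁻⁵ m/s²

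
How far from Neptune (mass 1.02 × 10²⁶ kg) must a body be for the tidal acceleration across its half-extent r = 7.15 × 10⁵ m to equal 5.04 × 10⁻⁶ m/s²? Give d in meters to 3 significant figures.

2GMr/d³ = a_tidal  ⇒  d = (2GMr / a_tidal)^(1/3)
d = (2 × 6.674×10⁻¹¹ × (1.02 × 10²⁶) × (7.15 × 10⁵) / (5.04 × 10⁻⁶))^(1/3)
  = 1.25 × 10⁹ m

1.25 × 10⁹ m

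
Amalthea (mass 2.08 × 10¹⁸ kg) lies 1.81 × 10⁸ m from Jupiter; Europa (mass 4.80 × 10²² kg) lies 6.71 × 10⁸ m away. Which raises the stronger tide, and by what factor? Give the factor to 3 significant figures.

Europa, by a factor of ≈ 453

Tidal stretch scales as M/d³; compute that for each body.
Amalthea: (2.08 × 10¹⁸) / (1.81 × 10⁸)³ = 3.508 × 10⁻⁷
Europa: (4.80 × 10²²) / (6.71 × 10⁸)³ = 1.589 × 10⁻⁴
Ratio (larger/smaller) = 453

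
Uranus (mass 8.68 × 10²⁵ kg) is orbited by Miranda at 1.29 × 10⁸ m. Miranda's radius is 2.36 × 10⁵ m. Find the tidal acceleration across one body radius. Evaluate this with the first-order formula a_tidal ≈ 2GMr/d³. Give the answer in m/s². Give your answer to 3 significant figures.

1.27 × 10⁻³ m/s²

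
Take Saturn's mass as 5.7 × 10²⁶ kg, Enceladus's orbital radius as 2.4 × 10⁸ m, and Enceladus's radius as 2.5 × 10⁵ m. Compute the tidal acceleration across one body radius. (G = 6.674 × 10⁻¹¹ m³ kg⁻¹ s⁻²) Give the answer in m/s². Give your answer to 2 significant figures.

1.4 × 10⁻³ m/s²

a_tidal = 2GMr/d³
        = 2 × (6.674 × 10⁻¹¹) × (5.7 × 10²⁶) × (2.5 × 10⁵) / (2.4 × 10⁸)³
        = 1.4 × 10⁻³ m/s²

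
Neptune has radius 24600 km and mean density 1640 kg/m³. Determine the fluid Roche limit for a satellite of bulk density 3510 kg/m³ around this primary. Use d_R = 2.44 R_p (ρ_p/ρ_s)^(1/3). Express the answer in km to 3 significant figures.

d_R = 2.44 × 24600 km × (1640/3510)^(1/3)
    = 46600 km

46600 km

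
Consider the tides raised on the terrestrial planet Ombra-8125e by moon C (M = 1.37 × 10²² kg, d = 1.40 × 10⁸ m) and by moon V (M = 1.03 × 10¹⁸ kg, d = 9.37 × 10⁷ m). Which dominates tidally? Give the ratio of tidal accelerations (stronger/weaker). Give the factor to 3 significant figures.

Moon C, by a factor of ≈ 3990

Tidal stretch scales as M/d³; compute that for each body.
Moon C: (1.37 × 10²²) / (1.40 × 10⁸)³ = 4.993 × 10⁻³
Moon V: (1.03 × 10¹⁸) / (9.37 × 10⁷)³ = 1.252 × 10⁻⁶
Ratio (larger/smaller) = 3990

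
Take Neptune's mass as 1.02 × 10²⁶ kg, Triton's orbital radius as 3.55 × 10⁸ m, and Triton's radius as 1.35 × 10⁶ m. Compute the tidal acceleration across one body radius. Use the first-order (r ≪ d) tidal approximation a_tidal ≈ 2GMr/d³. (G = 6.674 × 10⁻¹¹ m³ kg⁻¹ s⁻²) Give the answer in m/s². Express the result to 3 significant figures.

Δg = 2GMr/d³
   = 2 × (6.674 × 10⁻¹¹) × (1.02 × 10²⁶) × (1.35 × 10⁶) / (3.55 × 10⁸)³
   = 4.11 × 10⁻⁴ m/s²

4.11 × 10⁻⁴ m/s²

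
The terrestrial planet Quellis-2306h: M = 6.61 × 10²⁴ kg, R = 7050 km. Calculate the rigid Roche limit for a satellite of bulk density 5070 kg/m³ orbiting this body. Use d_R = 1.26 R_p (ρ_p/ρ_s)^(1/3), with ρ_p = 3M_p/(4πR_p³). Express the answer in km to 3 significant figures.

8540 km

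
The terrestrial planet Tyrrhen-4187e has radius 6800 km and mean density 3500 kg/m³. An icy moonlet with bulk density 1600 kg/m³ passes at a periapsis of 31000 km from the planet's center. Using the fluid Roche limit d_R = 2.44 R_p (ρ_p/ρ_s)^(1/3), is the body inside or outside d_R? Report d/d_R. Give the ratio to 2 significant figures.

outside; d/d_R ≈ 1.4

d_R = 2.44 × (6800 km) × (3500/1600)^(1/3) = 21540 km
d/d_R = (31000) / (21540) = 1.4
Since d/d_R > 1, the body is outside the Roche limit.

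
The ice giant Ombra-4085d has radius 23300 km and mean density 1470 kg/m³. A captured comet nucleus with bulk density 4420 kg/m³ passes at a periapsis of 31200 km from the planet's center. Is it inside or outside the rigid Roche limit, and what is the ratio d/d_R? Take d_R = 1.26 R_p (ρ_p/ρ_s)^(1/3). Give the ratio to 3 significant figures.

outside; d/d_R ≈ 1.53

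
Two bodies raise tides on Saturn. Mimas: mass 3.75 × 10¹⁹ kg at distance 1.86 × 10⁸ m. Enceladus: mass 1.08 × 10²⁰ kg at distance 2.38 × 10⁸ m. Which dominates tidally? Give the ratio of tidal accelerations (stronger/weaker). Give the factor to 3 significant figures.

Enceladus, by a factor of ≈ 1.37

The tide-raising term goes as M/d³ (the gradient of a 1/d² field).
Mimas: (3.75 × 10¹⁹) / (1.86 × 10⁸)³ = 5.828 × 10⁻⁶
Enceladus: (1.08 × 10²⁰) / (2.38 × 10⁸)³ = 8.011 × 10⁻⁶
Ratio (larger/smaller) = 1.37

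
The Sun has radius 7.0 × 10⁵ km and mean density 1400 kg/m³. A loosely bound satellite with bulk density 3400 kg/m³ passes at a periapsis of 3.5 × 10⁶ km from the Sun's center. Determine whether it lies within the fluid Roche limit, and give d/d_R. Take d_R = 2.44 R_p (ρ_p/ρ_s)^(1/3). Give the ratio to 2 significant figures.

outside; d/d_R ≈ 2.8

d_R = 2.44 × (7.0 × 10⁵ km) × (1400/3400)^(1/3) = 1.271 × 10⁶ km
d/d_R = (3.5 × 10⁶) / (1.271 × 10⁶) = 2.8
Since d/d_R > 1, the body is outside the Roche limit.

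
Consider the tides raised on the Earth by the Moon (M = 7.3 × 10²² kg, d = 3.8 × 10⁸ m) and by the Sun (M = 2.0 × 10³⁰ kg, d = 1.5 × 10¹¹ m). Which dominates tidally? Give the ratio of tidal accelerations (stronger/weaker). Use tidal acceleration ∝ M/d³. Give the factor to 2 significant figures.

The Moon, by a factor of ≈ 2.2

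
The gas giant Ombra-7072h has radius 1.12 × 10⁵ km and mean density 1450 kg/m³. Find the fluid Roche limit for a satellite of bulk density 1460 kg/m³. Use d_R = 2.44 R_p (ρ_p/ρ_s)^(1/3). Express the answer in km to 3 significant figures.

d_R = 2.44 × 1.12 × 10⁵ km × (1450/1460)^(1/3)
    = 2.73 × 10⁵ km

2.73 × 10⁵ km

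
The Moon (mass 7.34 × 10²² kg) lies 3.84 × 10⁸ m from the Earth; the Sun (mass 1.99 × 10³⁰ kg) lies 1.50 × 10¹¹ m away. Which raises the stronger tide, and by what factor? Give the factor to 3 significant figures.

Tidal acceleration ∝ M/d³, so compare M/d³ for each.
The Moon: (7.34 × 10²²) / (3.84 × 10⁸)³ = 1.296 × 10⁻³
The Sun: (1.99 × 10³⁰) / (1.50 × 10¹¹)³ = 5.896 × 10⁻⁴
Ratio (larger/smaller) = 2.20

The Moon, by a factor of ≈ 2.20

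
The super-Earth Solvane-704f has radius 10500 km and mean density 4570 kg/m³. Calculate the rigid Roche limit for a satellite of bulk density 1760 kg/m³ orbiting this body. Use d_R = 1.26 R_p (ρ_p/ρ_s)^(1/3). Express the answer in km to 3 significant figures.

18200 km

d_R = 1.26 × 10500 km × (4570/1760)^(1/3)
    = 18200 km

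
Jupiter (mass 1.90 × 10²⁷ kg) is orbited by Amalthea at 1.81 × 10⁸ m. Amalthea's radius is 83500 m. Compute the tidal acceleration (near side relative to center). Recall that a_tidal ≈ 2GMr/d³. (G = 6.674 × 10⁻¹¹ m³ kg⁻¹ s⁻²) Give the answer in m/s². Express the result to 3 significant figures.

3.57 × 10⁻³ m/s²

a_tidal = 2GMr/d³
        = 2 × (6.674 × 10⁻¹¹) × (1.90 × 10²⁷) × (83500) / (1.81 × 10⁸)³
        = 3.57 × 10⁻³ m/s²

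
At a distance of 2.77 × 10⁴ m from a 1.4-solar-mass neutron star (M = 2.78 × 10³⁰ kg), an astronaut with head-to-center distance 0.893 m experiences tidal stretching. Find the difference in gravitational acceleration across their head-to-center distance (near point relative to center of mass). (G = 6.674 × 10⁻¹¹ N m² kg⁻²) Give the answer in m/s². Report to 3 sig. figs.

Δa = 2GMr/d³
   = 2 × (6.674 × 10⁻¹¹) × (2.78 × 10³⁰) × (0.893) / (2.77 × 10⁴)³
   = 1.56 × 10⁷ m/s²

1.56 × 10⁷ m/s²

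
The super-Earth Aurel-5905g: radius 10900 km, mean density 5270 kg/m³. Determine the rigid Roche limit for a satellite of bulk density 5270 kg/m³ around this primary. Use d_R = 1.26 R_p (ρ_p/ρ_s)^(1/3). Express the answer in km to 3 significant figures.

d_R = 1.26 × 10900 km × (5270/5270)^(1/3)
    = 13700 km

13700 km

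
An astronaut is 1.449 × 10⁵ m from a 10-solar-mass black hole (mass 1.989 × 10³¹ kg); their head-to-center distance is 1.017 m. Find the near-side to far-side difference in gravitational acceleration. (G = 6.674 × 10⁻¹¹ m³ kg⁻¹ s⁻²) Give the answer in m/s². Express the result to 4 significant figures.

1.775 × 10⁶ m/s²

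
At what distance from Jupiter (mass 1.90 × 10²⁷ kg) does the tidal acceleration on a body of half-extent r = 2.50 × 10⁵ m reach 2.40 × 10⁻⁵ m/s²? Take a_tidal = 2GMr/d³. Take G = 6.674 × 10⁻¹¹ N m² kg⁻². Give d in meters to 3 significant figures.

2GMr/d³ = a_tidal  ⇒  d = (2GMr / a_tidal)^(1/3)
d = (2 × 6.674×10⁻¹¹ × (1.90 × 10²⁷) × (2.50 × 10⁵) / (2.40 × 10⁻⁵))^(1/3)
  = 1.38 × 10⁹ m

1.38 × 10⁹ m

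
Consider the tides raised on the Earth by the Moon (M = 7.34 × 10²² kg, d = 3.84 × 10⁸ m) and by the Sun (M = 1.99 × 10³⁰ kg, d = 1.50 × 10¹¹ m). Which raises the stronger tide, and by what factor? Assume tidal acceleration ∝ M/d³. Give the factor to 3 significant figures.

The Moon, by a factor of ≈ 2.20

Tidal stretch scales as M/d³; compute that for each body.
The Moon: (7.34 × 10²²) / (3.84 × 10⁸)³ = 1.296 × 10⁻³
The Sun: (1.99 × 10³⁰) / (1.50 × 10¹¹)³ = 5.896 × 10⁻⁴
Ratio (larger/smaller) = 2.20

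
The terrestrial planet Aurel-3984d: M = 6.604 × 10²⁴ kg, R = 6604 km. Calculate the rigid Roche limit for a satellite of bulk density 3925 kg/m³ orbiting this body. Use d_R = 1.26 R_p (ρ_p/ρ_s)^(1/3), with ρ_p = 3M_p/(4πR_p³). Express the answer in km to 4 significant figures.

ρ_p = 3M_p/(4πR_p³) = 3 × (6.604 × 10²⁴) / (4π × (6.604 × 10⁶ m)³) = 5474 kg/m³
d_R = 1.26 × 6604 km × (5474/3925)^(1/3)
    = 9297 km

9297 km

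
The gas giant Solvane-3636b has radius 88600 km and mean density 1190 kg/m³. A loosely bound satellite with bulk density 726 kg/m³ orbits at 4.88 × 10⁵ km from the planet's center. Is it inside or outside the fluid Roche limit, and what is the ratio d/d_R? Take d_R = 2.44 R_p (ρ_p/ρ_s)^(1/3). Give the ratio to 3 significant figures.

d_R = 2.44 × (88600 km) × (1190/726)^(1/3) = 2.549 × 10⁵ km
d/d_R = (4.88 × 10⁵) / (2.549 × 10⁵) = 1.91
Since d/d_R > 1, the body is outside the Roche limit.

outside; d/d_R ≈ 1.91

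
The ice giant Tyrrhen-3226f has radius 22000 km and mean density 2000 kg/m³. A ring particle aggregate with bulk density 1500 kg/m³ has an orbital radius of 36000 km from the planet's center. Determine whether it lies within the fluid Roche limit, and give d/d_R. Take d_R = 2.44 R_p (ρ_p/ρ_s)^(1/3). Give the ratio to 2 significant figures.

inside; d/d_R ≈ 0.61

d_R = 2.44 × (22000 km) × (2000/1500)^(1/3) = 59080 km
d/d_R = (36000) / (59080) = 0.61
Since d/d_R < 1, the body is inside the Roche limit.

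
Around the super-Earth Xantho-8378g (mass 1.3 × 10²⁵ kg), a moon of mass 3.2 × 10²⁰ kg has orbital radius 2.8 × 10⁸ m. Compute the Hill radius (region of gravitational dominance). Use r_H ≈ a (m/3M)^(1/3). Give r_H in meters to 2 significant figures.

r_H ≈ a (m/3M)^(1/3)
    = (2.8 × 10⁸) × (3.2 × 10²⁰ / (3 × 1.3 × 10²⁵))^(1/3)
    = 5.6 × 10⁶ m

5.6 × 10⁶ m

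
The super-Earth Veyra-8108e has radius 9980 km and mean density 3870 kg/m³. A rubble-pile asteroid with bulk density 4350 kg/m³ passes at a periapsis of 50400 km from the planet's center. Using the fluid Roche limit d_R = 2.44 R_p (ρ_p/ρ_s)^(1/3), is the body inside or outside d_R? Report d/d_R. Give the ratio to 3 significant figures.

outside; d/d_R ≈ 2.15

d_R = 2.44 × (9980 km) × (3870/4350)^(1/3) = 23420 km
d/d_R = (50400) / (23420) = 2.15
Since d/d_R > 1, the body is outside the Roche limit.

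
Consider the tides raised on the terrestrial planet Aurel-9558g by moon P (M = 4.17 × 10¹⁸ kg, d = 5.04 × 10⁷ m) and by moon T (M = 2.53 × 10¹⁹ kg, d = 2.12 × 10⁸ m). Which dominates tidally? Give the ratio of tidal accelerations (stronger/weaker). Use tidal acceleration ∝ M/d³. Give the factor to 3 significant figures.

Tidal acceleration ∝ M/d³, so compare M/d³ for each.
Moon P: (4.17 × 10¹⁸) / (5.04 × 10⁷)³ = 3.257 × 10⁻⁵
Moon T: (2.53 × 10¹⁹) / (2.12 × 10⁸)³ = 2.655 × 10⁻⁶
Ratio (larger/smaller) = 12.3

Moon P, by a factor of ≈ 12.3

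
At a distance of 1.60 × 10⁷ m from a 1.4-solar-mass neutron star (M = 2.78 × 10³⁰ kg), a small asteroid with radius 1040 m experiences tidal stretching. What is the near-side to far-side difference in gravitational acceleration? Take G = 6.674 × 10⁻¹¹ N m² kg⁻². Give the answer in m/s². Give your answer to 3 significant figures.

Δg = 4GMr/d³
   = 4 × (6.674 × 10⁻¹¹) × (2.78 × 10³⁰) × (1040) / (1.60 × 10⁷)³
   = 1.88 × 10² m/s²

1.88 × 10² m/s²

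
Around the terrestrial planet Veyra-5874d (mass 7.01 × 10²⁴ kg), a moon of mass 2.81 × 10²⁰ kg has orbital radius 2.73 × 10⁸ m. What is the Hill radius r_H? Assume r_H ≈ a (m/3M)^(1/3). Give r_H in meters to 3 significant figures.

6.48 × 10⁶ m

r_H ≈ a (m/3M)^(1/3)
    = (2.73 × 10⁸) × (2.81 × 10²⁰ / (3 × 7.01 × 10²⁴))^(1/3)
    = 6.48 × 10⁶ m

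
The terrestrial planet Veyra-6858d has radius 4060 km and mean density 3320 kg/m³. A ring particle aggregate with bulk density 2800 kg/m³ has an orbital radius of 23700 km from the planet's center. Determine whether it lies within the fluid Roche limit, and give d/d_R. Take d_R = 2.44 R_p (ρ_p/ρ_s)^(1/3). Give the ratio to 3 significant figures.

d_R = 2.44 × (4060 km) × (3320/2800)^(1/3) = 10490 km
d/d_R = (23700) / (10490) = 2.26
Since d/d_R > 1, the body is outside the Roche limit.

outside; d/d_R ≈ 2.26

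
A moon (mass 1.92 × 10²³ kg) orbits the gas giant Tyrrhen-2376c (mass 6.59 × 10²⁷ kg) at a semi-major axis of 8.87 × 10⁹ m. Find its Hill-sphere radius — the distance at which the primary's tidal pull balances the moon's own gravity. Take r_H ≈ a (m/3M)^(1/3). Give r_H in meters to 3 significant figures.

r_H ≈ a (m/3M)^(1/3)
    = (8.87 × 10⁹) × (1.92 × 10²³ / (3 × 6.59 × 10²⁷))^(1/3)
    = 1.89 × 10⁸ m

1.89 × 10⁸ m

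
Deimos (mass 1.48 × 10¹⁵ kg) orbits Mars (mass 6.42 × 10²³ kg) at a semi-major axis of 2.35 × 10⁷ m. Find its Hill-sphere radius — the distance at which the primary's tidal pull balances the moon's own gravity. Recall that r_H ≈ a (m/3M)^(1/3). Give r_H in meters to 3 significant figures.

2.15 × 10⁴ m

r_H ≈ a (m/3M)^(1/3)
    = (2.35 × 10⁷) × (1.48 × 10¹⁵ / (3 × 6.42 × 10²³))^(1/3)
    = 2.15 × 10⁴ m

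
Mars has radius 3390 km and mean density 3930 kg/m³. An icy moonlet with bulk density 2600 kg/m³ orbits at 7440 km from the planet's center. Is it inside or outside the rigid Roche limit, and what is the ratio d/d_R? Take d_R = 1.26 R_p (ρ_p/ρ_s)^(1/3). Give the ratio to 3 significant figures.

d_R = 1.26 × (3390 km) × (3930/2600)^(1/3) = 4902 km
d/d_R = (7440) / (4902) = 1.52
Since d/d_R > 1, the body is outside the Roche limit.

outside; d/d_R ≈ 1.52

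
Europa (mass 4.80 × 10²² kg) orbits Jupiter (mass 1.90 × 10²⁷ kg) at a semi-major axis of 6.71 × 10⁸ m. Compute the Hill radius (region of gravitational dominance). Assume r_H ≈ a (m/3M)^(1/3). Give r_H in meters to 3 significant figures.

r_H ≈ a (m/3M)^(1/3)
    = (6.71 × 10⁸) × (4.80 × 10²² / (3 × 1.90 × 10²⁷))^(1/3)
    = 1.37 × 10⁷ m

1.37 × 10⁷ m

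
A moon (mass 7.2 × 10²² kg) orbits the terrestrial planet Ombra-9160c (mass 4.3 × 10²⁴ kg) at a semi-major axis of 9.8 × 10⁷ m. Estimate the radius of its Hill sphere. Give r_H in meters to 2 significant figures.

1.7 × 10⁷ m

r_H ≈ a (m/3M)^(1/3)
    = (9.8 × 10⁷) × (7.2 × 10²² / (3 × 4.3 × 10²⁴))^(1/3)
    = 1.7 × 10⁷ m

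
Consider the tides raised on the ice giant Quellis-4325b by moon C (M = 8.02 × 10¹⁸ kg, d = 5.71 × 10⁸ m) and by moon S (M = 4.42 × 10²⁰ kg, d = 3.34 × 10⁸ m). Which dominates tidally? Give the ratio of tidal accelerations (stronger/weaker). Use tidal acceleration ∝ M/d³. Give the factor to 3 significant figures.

The tide-raising term goes as M/d³ (the gradient of a 1/d² field).
Moon C: (8.02 × 10¹⁸) / (5.71 × 10⁸)³ = 4.308 × 10⁻⁸
Moon S: (4.42 × 10²⁰) / (3.34 × 10⁸)³ = 1.186 × 10⁻⁵
Ratio (larger/smaller) = 275

Moon S, by a factor of ≈ 275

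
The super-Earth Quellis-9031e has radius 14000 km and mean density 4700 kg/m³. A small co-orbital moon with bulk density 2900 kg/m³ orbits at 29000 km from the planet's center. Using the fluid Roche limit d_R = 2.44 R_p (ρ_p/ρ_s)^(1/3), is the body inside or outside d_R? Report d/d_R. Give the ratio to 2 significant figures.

inside; d/d_R ≈ 0.72

d_R = 2.44 × (14000 km) × (4700/2900)^(1/3) = 40130 km
d/d_R = (29000) / (40130) = 0.72
Since d/d_R < 1, the body is inside the Roche limit.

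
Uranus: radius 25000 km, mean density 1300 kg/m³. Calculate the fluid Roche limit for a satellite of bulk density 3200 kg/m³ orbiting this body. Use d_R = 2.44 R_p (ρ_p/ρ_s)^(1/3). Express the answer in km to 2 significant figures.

d_R = 2.44 × 25000 km × (1300/3200)^(1/3)
    = 45000 km

45000 km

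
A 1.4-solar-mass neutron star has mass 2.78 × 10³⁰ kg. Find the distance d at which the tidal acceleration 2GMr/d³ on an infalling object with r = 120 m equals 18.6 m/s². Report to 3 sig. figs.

1.34 × 10⁷ m

2GMr/d³ = a_tidal  ⇒  d = (2GMr / a_tidal)^(1/3)
d = (2 × 6.674×10⁻¹¹ × (2.78 × 10³⁰) × (120) / (18.6))^(1/3)
  = 1.34 × 10⁷ m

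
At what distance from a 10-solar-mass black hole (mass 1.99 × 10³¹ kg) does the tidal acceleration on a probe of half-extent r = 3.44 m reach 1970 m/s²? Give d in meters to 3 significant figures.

1.67 × 10⁶ m

2GMr/d³ = a_tidal  ⇒  d = (2GMr / a_tidal)^(1/3)
d = (2 × 6.674×10⁻¹¹ × (1.99 × 10³¹) × (3.44) / (1970))^(1/3)
  = 1.67 × 10⁶ m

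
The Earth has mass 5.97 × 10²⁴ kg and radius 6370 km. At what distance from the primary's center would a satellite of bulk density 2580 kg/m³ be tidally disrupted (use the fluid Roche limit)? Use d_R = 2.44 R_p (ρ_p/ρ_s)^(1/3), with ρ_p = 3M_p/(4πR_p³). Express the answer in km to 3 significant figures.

20000 km

ρ_p = 3M_p/(4πR_p³) = 3 × (5.97 × 10²⁴) / (4π × (6.37 × 10⁶ m)³) = 5510 kg/m³
d_R = 2.44 × 6370 km × (5510/2580)^(1/3)
    = 20000 km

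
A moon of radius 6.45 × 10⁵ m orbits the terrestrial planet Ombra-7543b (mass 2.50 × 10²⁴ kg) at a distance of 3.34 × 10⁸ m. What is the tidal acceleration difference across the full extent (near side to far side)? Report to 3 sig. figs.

Δg = 4GMr/d³
   = 4 × (6.674 × 10⁻¹¹) × (2.50 × 10²⁴) × (6.45 × 10⁵) / (3.34 × 10⁸)³
   = 1.16 × 10⁻⁵ m/s²

1.16 × 10⁻⁵ m/s²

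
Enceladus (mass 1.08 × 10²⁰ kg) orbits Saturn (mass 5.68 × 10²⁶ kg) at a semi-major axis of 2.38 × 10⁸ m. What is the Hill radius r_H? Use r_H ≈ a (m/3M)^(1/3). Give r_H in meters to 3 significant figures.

9.49 × 10⁵ m

r_H ≈ a (m/3M)^(1/3)
    = (2.38 × 10⁸) × (1.08 × 10²⁰ / (3 × 5.68 × 10²⁶))^(1/3)
    = 9.49 × 10⁵ m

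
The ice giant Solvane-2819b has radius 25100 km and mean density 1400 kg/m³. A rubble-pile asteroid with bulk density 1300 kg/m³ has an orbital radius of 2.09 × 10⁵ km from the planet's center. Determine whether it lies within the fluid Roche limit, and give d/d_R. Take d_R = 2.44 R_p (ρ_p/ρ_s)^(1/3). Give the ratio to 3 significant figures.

d_R = 2.44 × (25100 km) × (1400/1300)^(1/3) = 62780 km
d/d_R = (2.09 × 10⁵) / (62780) = 3.33
Since d/d_R > 1, the body is outside the Roche limit.

outside; d/d_R ≈ 3.33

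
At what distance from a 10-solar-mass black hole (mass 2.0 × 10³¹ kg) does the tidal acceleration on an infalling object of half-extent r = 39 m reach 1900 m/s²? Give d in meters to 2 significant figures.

2GMr/d³ = a_tidal  ⇒  d = (2GMr / a_tidal)^(1/3)
d = (2 × 6.674×10⁻¹¹ × (2.0 × 10³¹) × (39) / (1900))^(1/3)
  = 3.8 × 10⁶ m

3.8 × 10⁶ m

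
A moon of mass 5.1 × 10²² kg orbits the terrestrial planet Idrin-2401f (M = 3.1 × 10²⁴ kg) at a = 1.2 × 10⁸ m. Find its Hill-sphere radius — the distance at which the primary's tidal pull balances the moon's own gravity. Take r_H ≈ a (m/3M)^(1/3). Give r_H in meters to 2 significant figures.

2.1 × 10⁷ m

r_H ≈ a (m/3M)^(1/3)
    = (1.2 × 10⁸) × (5.1 × 10²² / (3 × 3.1 × 10²⁴))^(1/3)
    = 2.1 × 10⁷ m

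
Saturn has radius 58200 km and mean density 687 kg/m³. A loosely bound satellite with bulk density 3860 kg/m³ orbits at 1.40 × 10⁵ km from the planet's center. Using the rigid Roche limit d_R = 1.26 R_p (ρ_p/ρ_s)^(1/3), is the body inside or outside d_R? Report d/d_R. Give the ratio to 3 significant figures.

d_R = 1.26 × (58200 km) × (687/3860)^(1/3) = 41250 km
d/d_R = (1.40 × 10⁵) / (41250) = 3.39
Since d/d_R > 1, the body is outside the Roche limit.

outside; d/d_R ≈ 3.39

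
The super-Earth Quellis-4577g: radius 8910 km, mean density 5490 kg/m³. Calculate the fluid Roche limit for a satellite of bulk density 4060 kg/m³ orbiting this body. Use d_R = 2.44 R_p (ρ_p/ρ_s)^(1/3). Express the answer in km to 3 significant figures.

24000 km

d_R = 2.44 × 8910 km × (5490/4060)^(1/3)
    = 24000 km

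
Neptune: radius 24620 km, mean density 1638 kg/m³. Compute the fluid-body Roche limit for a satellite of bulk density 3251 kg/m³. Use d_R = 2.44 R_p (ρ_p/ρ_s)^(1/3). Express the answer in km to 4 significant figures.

47800 km

d_R = 2.44 × 24620 km × (1638/3251)^(1/3)
    = 47800 km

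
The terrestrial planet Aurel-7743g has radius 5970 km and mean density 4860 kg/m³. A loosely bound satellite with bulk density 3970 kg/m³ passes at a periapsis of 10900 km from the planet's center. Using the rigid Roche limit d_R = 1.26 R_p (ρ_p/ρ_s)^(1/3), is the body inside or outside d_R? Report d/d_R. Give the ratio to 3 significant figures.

outside; d/d_R ≈ 1.35

d_R = 1.26 × (5970 km) × (4860/3970)^(1/3) = 8047 km
d/d_R = (10900) / (8047) = 1.35
Since d/d_R > 1, the body is outside the Roche limit.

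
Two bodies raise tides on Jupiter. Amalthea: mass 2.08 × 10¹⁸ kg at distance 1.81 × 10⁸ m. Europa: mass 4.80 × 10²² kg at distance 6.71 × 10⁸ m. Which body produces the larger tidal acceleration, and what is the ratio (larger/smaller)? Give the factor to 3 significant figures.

Europa, by a factor of ≈ 453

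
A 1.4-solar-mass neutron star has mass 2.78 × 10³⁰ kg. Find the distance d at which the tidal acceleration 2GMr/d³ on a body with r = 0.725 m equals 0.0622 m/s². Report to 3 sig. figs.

2GMr/d³ = a_tidal  ⇒  d = (2GMr / a_tidal)^(1/3)
d = (2 × 6.674×10⁻¹¹ × (2.78 × 10³⁰) × (0.725) / (0.0622))^(1/3)
  = 1.63 × 10⁷ m

1.63 × 10⁷ m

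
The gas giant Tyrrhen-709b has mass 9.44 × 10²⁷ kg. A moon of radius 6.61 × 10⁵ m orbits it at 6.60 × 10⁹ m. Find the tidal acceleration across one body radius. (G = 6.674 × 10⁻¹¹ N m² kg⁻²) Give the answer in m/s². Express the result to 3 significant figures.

Δa = 2GMr/d³
   = 2 × (6.674 × 10⁻¹¹) × (9.44 × 10²⁷) × (6.61 × 10⁵) / (6.60 × 10⁹)³
   = 2.90 × 10⁻⁶ m/s²

2.90 × 10⁻⁶ m/s²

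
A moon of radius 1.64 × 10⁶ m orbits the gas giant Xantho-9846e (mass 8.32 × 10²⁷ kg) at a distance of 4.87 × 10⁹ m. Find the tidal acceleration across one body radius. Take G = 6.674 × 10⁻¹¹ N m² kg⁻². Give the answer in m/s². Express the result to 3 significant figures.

Δa = 2GMr/d³
   = 2 × (6.674 × 10⁻¹¹) × (8.32 × 10²⁷) × (1.64 × 10⁶) / (4.87 × 10⁹)³
   = 1.58 × 10⁻⁵ m/s²

1.58 × 10⁻⁵ m/s²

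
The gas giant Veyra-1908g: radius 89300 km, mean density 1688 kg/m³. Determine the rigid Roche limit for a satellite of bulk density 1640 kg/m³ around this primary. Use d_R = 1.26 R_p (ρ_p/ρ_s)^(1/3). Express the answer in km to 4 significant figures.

d_R = 1.26 × 89300 km × (1688/1640)^(1/3)
    = 1.136 × 10⁵ km

1.136 × 10⁵ km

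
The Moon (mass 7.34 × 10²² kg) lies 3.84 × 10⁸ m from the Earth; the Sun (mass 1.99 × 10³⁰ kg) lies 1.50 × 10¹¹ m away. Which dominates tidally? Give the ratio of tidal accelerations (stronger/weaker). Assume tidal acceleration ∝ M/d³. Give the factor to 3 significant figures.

The Moon, by a factor of ≈ 2.20

Tidal acceleration ∝ M/d³, so compare M/d³ for each.
The Moon: (7.34 × 10²²) / (3.84 × 10⁸)³ = 1.296 × 10⁻³
The Sun: (1.99 × 10³⁰) / (1.50 × 10¹¹)³ = 5.896 × 10⁻⁴
Ratio (larger/smaller) = 2.20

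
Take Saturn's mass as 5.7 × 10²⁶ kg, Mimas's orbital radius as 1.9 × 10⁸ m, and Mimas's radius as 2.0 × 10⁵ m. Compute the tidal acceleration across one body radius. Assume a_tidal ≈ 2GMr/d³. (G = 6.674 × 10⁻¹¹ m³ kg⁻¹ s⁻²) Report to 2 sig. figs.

2.2 × 10⁻³ m/s²

The tidal stretch is the gradient of GM/d² times the body's extent r, hence the 1/d³ dependence.
Δg = 2GMr/d³
   = 2 × (6.674 × 10⁻¹¹) × (5.7 × 10²⁶) × (2.0 × 10⁵) / (1.9 × 10⁸)³
   = 2.2 × 10⁻³ m/s²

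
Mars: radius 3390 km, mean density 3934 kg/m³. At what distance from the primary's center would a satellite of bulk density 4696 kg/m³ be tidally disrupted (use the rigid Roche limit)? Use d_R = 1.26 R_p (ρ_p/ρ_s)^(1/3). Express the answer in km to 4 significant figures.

d_R = 1.26 × 3390 km × (3934/4696)^(1/3)
    = 4027 km

4027 km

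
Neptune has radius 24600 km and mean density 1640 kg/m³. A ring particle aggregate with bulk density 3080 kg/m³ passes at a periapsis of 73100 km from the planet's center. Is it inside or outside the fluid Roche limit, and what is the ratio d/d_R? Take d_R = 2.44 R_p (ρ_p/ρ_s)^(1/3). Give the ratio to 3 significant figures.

outside; d/d_R ≈ 1.50

d_R = 2.44 × (24600 km) × (1640/3080)^(1/3) = 48650 km
d/d_R = (73100) / (48650) = 1.50
Since d/d_R > 1, the body is outside the Roche limit.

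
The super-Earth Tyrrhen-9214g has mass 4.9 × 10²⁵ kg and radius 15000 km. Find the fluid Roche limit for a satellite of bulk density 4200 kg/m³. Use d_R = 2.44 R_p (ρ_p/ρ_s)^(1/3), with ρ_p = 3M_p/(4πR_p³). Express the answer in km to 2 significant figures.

34000 km

ρ_p = 3M_p/(4πR_p³) = 3 × (4.9 × 10²⁵) / (4π × (1.5 × 10⁷ m)³) = 3500 kg/m³
d_R = 2.44 × 15000 km × (3500/4200)^(1/3)
    = 34000 km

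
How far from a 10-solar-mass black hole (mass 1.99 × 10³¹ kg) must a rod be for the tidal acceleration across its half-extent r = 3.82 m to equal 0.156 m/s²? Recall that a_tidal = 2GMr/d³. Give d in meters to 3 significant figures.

4.02 × 10⁷ m

2GMr/d³ = a_tidal  ⇒  d = (2GMr / a_tidal)^(1/3)
d = (2 × 6.674×10⁻¹¹ × (1.99 × 10³¹) × (3.82) / (0.156))^(1/3)
  = 4.02 × 10⁷ m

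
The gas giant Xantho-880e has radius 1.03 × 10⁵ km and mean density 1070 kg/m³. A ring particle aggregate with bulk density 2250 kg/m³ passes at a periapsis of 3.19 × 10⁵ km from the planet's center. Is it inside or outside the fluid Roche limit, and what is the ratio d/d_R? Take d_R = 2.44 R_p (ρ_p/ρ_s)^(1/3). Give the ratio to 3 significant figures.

outside; d/d_R ≈ 1.63

d_R = 2.44 × (1.03 × 10⁵ km) × (1070/2250)^(1/3) = 1.962 × 10⁵ km
d/d_R = (3.19 × 10⁵) / (1.962 × 10⁵) = 1.63
Since d/d_R > 1, the body is outside the Roche limit.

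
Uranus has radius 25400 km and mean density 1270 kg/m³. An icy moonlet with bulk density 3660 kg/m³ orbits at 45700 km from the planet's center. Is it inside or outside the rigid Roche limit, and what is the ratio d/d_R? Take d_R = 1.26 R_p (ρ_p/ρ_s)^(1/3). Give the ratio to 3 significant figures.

outside; d/d_R ≈ 2.03

d_R = 1.26 × (25400 km) × (1270/3660)^(1/3) = 22490 km
d/d_R = (45700) / (22490) = 2.03
Since d/d_R > 1, the body is outside the Roche limit.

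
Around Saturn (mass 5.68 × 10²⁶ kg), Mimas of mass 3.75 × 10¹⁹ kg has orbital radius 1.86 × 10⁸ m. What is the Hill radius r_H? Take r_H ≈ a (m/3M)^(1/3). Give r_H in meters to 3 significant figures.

5.21 × 10⁵ m

r_H ≈ a (m/3M)^(1/3)
    = (1.86 × 10⁸) × (3.75 × 10¹⁹ / (3 × 5.68 × 10²⁶))^(1/3)
    = 5.21 × 10⁵ m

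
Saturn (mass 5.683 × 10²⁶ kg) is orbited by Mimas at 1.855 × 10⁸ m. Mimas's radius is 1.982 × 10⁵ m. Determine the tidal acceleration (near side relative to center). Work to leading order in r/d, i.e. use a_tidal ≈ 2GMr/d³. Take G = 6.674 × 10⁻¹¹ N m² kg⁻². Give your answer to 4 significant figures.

2.355 × 10⁻³ m/s²

Δg = 2GMr/d³
   = 2 × (6.674 × 10⁻¹¹) × (5.683 × 10²⁶) × (1.982 × 10⁵) / (1.855 × 10⁸)³
   = 2.355 × 10⁻³ m/s²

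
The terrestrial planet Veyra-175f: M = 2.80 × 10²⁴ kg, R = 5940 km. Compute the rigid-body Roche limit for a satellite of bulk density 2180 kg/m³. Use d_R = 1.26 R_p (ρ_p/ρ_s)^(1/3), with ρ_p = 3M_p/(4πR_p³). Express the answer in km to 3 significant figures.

ρ_p = 3M_p/(4πR_p³) = 3 × (2.80 × 10²⁴) / (4π × (5.94 × 10⁶ m)³) = 3190 kg/m³
d_R = 1.26 × 5940 km × (3190/2180)^(1/3)
    = 8500 km

8500 km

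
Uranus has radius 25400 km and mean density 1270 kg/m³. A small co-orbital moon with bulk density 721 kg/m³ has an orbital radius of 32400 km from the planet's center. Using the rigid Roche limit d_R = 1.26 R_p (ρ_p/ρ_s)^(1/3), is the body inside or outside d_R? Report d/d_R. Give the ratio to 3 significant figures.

d_R = 1.26 × (25400 km) × (1270/721)^(1/3) = 38650 km
d/d_R = (32400) / (38650) = 0.838
Since d/d_R < 1, the body is inside the Roche limit.

inside; d/d_R ≈ 0.838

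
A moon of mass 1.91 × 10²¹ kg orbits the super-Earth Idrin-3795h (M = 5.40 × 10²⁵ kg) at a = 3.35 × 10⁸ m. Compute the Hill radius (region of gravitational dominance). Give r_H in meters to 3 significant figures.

7.62 × 10⁶ m

r_H ≈ a (m/3M)^(1/3)
    = (3.35 × 10⁸) × (1.91 × 10²¹ / (3 × 5.40 × 10²⁵))^(1/3)
    = 7.62 × 10⁶ m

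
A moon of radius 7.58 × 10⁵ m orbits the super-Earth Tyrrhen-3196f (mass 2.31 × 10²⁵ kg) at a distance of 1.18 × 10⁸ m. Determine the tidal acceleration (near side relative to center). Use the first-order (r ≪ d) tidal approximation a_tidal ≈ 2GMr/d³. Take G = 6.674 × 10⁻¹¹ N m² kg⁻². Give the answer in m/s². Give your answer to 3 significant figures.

1.42 × 10⁻³ m/s²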